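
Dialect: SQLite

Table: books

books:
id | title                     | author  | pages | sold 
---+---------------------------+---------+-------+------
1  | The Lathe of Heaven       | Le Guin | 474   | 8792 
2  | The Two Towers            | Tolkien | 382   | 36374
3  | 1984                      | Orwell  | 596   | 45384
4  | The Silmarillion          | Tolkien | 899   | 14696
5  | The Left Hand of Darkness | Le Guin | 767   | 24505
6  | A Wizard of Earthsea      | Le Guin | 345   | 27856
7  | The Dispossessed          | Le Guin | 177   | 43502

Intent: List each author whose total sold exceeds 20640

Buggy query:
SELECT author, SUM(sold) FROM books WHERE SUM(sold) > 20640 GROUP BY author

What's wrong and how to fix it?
Bug: Aggregate functions cannot appear in a WHERE clause

Fix: Use HAVING (which filters groups after aggregation) instead of WHERE

Corrected query:
SELECT author, SUM(sold) FROM books GROUP BY author HAVING SUM(sold) > 20640

Result:
author  | SUM(sold)
--------+----------
Le Guin | 104655   
Orwell  | 45384    
Tolkien | 51070    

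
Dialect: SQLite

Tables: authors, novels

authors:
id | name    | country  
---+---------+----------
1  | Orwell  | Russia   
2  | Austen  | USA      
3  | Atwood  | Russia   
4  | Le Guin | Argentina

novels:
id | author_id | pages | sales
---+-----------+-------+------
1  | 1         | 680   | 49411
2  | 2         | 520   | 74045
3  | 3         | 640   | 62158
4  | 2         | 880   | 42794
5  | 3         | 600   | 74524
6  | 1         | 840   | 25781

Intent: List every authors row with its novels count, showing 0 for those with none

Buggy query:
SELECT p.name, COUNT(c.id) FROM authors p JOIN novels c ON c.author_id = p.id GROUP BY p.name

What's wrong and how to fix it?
Bug: INNER JOIN drops authors rows that have no matching novels rows

Fix: Use LEFT JOIN so parents without children still appear (COUNT(c.id) gives 0)

Corrected query:
SELECT p.name, COUNT(c.id) FROM authors p LEFT JOIN novels c ON c.author_id = p.id GROUP BY p.name

Result:
name    | COUNT(c.id)
--------+------------
Atwood  | 2          
Austen  | 2          
Le Guin | 0          
Orwell  | 2          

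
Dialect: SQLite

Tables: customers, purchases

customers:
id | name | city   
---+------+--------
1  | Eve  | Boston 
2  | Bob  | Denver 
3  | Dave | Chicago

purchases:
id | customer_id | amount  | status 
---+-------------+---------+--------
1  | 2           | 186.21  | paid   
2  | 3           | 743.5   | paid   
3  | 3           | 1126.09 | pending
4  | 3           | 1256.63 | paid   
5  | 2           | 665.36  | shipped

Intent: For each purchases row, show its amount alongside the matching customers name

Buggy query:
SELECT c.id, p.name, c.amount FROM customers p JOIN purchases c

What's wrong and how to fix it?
Bug: JOIN with no ON clause produces a cartesian product; every purchases row pairs with every customers row

Fix: Specify the join condition linking the foreign key to the parent id

Corrected query:
SELECT c.id, p.name, c.amount FROM customers p JOIN purchases c ON c.customer_id = p.id

Result:
id | name | amount 
---+------+--------
1  | Bob  | 186.21 
2  | Dave | 743.5  
3  | Dave | 1126.09
4  | Dave | 1256.63
5  | Bob  | 665.36 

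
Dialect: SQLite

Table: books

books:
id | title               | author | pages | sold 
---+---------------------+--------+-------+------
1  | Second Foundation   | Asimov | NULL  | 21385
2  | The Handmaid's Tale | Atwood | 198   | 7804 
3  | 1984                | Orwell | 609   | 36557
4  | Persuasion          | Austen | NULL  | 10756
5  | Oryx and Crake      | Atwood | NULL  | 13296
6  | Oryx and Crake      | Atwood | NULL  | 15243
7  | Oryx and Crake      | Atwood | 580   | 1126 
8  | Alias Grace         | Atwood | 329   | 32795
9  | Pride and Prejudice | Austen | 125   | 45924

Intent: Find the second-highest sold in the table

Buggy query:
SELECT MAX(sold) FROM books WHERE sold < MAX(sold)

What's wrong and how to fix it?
Bug: The inner MAX is an aggregate inside WHERE, which is not allowed

Fix: Compute the overall MAX in a subquery, then take MAX of rows below it

Corrected query:
SELECT MAX(sold) FROM books WHERE sold < (SELECT MAX(sold) FROM books)

Result:
MAX(sold)
---------
36557    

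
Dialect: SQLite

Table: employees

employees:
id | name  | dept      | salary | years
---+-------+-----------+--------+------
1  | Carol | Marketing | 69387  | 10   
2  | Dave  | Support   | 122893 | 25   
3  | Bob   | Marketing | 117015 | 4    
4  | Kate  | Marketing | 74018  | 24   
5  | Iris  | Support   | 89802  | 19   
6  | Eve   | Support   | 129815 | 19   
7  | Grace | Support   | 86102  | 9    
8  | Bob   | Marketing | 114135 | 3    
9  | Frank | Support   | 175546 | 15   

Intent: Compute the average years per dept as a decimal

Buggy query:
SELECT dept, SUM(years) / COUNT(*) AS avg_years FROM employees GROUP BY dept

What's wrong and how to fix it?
Bug: Both operands are integers, so '/' performs integer division and truncates

Fix: Multiply by 1.0 (or CAST to REAL) to force floating-point division

Corrected query:
SELECT dept, SUM(years) * 1.0 / COUNT(*) AS avg_years FROM employees GROUP BY dept

Result:
dept      | avg_years
----------+----------
Marketing | 10.25    
Support   | 17.4     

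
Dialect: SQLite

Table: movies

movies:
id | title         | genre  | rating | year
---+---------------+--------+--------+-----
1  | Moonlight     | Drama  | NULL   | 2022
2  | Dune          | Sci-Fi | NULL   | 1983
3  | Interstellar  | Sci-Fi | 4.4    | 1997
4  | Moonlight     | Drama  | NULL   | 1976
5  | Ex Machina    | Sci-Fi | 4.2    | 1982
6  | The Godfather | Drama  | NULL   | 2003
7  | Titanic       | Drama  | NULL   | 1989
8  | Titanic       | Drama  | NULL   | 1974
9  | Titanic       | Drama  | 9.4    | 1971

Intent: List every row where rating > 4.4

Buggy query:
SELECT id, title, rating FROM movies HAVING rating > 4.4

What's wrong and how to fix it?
Bug: This is a non-aggregate query (no GROUP BY, no aggregates), so in SQLite the HAVING clause is invalid here; a row-level condition belongs in WHERE

Fix: Replace HAVING with WHERE since the condition applies to individual rows

Corrected query:
SELECT id, title, rating FROM movies WHERE rating > 4.4

Result:
id | title   | rating
---+---------+-------
9  | Titanic | 9.4   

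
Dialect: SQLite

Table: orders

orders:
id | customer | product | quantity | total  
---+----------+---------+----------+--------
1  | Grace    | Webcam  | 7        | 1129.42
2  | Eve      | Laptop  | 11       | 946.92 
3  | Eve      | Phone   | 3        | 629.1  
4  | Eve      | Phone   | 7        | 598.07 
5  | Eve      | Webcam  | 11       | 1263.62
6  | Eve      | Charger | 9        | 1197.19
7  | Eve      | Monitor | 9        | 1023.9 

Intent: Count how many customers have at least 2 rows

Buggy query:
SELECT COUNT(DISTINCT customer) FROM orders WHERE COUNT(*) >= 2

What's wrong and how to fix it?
Bug: WHERE filters individual rows, not groups, so a group-level COUNT is invalid there

Fix: Group first with HAVING COUNT(*) >= 2, then COUNT the resulting groups

Corrected query:
SELECT COUNT(*) FROM (SELECT customer FROM orders GROUP BY customer HAVING COUNT(*) >= 2)

Result:
COUNT(*)
--------
1       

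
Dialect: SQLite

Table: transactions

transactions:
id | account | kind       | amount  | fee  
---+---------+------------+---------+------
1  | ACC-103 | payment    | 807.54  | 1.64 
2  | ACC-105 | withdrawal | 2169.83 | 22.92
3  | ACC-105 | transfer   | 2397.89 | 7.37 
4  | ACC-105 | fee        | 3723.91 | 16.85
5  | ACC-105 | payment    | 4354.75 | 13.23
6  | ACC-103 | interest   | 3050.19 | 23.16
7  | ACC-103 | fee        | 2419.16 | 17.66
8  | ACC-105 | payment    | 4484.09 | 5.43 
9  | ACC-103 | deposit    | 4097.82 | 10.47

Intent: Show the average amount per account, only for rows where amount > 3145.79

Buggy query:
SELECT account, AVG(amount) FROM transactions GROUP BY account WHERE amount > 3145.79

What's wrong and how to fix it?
Bug: WHERE cannot follow GROUP BY

Fix: Move the WHERE clause before GROUP BY

Corrected query:
SELECT account, AVG(amount) FROM transactions WHERE amount > 3145.79 GROUP BY account

Result:
account | AVG(amount)
--------+------------
ACC-103 | 4097.82    
ACC-105 | 4187.583333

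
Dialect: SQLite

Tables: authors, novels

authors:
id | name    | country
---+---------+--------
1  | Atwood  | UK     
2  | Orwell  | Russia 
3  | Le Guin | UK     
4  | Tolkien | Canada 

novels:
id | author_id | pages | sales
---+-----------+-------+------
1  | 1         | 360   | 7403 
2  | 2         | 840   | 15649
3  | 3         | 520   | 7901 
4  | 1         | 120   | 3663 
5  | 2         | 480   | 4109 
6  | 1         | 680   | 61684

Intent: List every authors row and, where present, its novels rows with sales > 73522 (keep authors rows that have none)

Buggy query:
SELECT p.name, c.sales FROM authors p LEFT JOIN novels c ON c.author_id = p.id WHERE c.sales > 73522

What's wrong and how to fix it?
Bug: A WHERE condition on the right-hand table after LEFT JOIN drops unmatched parents

Fix: Move the right-table condition into the ON clause so unmatched parents are kept

Corrected query:
SELECT p.name, c.sales FROM authors p LEFT JOIN novels c ON c.author_id = p.id AND c.sales > 73522

Result:
name    | sales
--------+------
Atwood  | NULL 
Orwell  | NULL 
Le Guin | NULL 
Tolkien | NULL 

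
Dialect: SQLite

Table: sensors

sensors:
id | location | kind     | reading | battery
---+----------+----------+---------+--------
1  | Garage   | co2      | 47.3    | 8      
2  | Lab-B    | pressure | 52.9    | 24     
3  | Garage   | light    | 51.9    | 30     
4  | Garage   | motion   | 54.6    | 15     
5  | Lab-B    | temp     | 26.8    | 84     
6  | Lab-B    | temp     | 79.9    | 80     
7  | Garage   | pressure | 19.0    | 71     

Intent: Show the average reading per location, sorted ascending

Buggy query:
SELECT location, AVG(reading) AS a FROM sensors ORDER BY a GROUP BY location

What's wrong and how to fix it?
Bug: ORDER BY appears before GROUP BY; SQL clause order requires GROUP BY first

Fix: Move ORDER BY to the end, after GROUP BY

Corrected query:
SELECT location, AVG(reading) AS a FROM sensors GROUP BY location ORDER BY a

Result:
location | a   
---------+-----
Garage   | 43.2
Lab-B    | 53.2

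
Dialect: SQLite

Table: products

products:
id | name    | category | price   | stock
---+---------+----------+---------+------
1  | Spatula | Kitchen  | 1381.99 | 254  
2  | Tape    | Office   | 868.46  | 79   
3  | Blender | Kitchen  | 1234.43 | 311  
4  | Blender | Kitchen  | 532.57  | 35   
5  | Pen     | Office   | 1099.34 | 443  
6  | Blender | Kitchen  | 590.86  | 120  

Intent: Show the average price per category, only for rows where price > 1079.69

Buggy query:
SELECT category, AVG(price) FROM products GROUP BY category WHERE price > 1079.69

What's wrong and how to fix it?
Bug: Row-level WHERE must come before GROUP BY in the clause order

Fix: Move the WHERE clause before GROUP BY

Corrected query:
SELECT category, AVG(price) FROM products WHERE price > 1079.69 GROUP BY category

Result:
category | AVG(price)
---------+-----------
Kitchen  | 1308.21   
Office   | 1099.34   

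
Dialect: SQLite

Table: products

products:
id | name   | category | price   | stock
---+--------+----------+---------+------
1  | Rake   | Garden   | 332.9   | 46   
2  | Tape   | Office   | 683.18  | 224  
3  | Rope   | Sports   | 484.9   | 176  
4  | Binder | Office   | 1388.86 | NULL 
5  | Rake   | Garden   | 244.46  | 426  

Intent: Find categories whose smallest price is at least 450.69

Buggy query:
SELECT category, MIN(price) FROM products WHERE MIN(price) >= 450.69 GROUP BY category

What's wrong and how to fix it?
Bug: Aggregates like MIN are computed per group after WHERE runs

Fix: Replace WHERE with HAVING after the GROUP BY

Corrected query:
SELECT category, MIN(price) FROM products GROUP BY category HAVING MIN(price) >= 450.69

Result:
category | MIN(price)
---------+-----------
Office   | 683.18    
Sports   | 484.9     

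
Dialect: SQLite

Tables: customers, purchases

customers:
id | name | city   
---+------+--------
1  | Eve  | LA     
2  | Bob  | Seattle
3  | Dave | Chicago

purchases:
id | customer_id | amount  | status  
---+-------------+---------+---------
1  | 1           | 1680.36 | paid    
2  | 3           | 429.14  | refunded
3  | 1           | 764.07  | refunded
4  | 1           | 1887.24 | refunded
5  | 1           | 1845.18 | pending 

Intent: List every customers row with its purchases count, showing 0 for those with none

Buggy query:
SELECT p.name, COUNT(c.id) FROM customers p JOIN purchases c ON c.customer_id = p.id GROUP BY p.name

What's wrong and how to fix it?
Bug: An inner join excludes parents with zero children

Fix: Use LEFT JOIN so parents without children still appear (COUNT(c.id) gives 0)

Corrected query:
SELECT p.name, COUNT(c.id) FROM customers p LEFT JOIN purchases c ON c.customer_id = p.id GROUP BY p.name

Result:
name | COUNT(c.id)
-----+------------
Bob  | 0          
Dave | 1          
Eve  | 4          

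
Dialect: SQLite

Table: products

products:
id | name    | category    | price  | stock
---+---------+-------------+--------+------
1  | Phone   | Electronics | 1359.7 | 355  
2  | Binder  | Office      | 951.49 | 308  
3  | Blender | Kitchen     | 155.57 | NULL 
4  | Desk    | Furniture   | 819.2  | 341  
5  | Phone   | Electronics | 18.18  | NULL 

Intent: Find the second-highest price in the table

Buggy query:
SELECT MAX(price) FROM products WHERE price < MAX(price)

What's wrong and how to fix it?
Bug: The inner MAX is an aggregate inside WHERE, which is not allowed

Fix: Compute the overall MAX in a subquery, then take MAX of rows below it

Corrected query:
SELECT MAX(price) FROM products WHERE price < (SELECT MAX(price) FROM products)

Result:
MAX(price)
----------
951.49    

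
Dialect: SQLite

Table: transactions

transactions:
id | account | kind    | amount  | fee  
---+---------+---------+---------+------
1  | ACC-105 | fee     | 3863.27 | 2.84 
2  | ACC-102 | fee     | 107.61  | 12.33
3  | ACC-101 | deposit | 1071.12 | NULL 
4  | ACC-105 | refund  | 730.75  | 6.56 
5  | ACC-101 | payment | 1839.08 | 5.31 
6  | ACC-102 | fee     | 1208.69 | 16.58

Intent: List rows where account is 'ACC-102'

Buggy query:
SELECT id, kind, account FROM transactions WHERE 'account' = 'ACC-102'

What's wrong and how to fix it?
Bug: Single quotes denote string literals in SQL; the column name is being compared as a constant string

Fix: Remove the quotes around the column name (or use double quotes for an identifier)

Corrected query:
SELECT id, kind, account FROM transactions WHERE account = 'ACC-102'

Result:
id | kind | account
---+------+--------
2  | fee  | ACC-102
6  | fee  | ACC-102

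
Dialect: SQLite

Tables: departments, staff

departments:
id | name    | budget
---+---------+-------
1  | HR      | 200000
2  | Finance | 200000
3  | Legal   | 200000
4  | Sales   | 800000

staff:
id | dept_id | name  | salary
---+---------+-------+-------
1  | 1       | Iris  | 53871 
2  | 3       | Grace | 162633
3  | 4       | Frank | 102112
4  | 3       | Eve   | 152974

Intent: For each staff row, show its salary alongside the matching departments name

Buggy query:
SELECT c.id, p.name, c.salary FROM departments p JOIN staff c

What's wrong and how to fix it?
Bug: Missing join condition: each staff row is matched to all departments rows instead of just its own

Fix: Specify the join condition linking the foreign key to the parent id

Corrected query:
SELECT c.id, p.name, c.salary FROM departments p JOIN staff c ON c.dept_id = p.id

Result:
id | name  | salary
---+-------+-------
1  | HR    | 53871 
2  | Legal | 162633
3  | Sales | 102112
4  | Legal | 152974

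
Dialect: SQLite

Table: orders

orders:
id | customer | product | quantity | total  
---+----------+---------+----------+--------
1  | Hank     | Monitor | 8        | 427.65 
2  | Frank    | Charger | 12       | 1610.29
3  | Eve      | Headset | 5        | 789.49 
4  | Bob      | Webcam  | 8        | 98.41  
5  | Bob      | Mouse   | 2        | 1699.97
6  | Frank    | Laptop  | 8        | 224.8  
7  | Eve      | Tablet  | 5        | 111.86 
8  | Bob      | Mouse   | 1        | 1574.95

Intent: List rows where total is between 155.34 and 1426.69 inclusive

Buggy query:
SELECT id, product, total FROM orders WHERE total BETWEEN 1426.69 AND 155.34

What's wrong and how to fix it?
Bug: The bounds are reversed; BETWEEN a AND b requires a <= b to match anything

Fix: Swap the bounds so the smaller value comes first

Corrected query:
SELECT id, product, total FROM orders WHERE total BETWEEN 155.34 AND 1426.69

Result:
id | product | total 
---+---------+-------
1  | Monitor | 427.65
3  | Headset | 789.49
6  | Laptop  | 224.8 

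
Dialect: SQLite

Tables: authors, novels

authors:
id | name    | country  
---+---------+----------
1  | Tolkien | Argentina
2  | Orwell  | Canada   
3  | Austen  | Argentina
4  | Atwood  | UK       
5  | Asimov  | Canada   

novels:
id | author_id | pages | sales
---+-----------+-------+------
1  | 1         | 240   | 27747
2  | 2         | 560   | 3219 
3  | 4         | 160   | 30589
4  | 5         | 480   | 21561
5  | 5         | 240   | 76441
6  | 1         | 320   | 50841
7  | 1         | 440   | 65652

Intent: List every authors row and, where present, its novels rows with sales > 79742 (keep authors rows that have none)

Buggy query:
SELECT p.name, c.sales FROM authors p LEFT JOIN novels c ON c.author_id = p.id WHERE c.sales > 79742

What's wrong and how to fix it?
Bug: Filtering c.sales in WHERE discards the NULL rows produced by LEFT JOIN, turning it into an inner join

Fix: Move the right-table condition into the ON clause so unmatched parents are kept

Corrected query:
SELECT p.name, c.sales FROM authors p LEFT JOIN novels c ON c.author_id = p.id AND c.sales > 79742

Result:
name    | sales
--------+------
Tolkien | NULL 
Orwell  | NULL 
Austen  | NULL 
Atwood  | NULL 
Asimov  | NULL 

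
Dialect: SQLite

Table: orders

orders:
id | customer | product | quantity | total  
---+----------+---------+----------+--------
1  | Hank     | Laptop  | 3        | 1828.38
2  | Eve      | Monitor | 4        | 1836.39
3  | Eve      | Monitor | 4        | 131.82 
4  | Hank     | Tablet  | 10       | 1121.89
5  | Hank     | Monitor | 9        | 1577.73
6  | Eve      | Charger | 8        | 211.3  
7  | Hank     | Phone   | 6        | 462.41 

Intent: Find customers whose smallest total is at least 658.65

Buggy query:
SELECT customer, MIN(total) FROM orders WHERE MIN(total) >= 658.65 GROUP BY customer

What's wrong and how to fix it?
Bug: Aggregates like MIN are computed per group after WHERE runs

Fix: Replace WHERE with HAVING after the GROUP BY

Corrected query:
SELECT customer, MIN(total) FROM orders GROUP BY customer HAVING MIN(total) >= 658.65

Result:
(no rows)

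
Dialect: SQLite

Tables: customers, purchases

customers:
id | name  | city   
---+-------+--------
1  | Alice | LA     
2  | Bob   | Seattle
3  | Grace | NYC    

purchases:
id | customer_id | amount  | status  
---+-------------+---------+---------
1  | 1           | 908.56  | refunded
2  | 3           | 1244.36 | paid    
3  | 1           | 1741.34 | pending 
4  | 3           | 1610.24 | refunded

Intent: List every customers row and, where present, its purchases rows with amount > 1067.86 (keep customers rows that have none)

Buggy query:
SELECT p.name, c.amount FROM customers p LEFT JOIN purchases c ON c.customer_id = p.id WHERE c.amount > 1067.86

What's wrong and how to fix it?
Bug: A WHERE condition on the right-hand table after LEFT JOIN drops unmatched parents

Fix: Put 'c.amount > 1067.86' in the JOIN's ON clause instead of WHERE

Corrected query:
SELECT p.name, c.amount FROM customers p LEFT JOIN purchases c ON c.customer_id = p.id AND c.amount > 1067.86

Result:
name  | amount 
------+--------
Alice | 1741.34
Bob   | NULL   
Grace | 1244.36
Grace | 1610.24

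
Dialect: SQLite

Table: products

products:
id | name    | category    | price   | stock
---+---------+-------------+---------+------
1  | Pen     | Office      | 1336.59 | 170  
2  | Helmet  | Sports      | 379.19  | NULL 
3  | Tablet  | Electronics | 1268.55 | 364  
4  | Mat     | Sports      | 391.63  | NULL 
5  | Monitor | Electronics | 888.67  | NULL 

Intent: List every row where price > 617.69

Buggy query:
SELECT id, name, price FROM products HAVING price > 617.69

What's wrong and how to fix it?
Bug: This is a non-aggregate query (no GROUP BY, no aggregates), so in SQLite the HAVING clause is invalid here; a row-level condition belongs in WHERE

Fix: Use WHERE for row-level filtering

Corrected query:
SELECT id, name, price FROM products WHERE price > 617.69

Result:
id | name    | price  
---+---------+--------
1  | Pen     | 1336.59
3  | Tablet  | 1268.55
5  | Monitor | 888.67 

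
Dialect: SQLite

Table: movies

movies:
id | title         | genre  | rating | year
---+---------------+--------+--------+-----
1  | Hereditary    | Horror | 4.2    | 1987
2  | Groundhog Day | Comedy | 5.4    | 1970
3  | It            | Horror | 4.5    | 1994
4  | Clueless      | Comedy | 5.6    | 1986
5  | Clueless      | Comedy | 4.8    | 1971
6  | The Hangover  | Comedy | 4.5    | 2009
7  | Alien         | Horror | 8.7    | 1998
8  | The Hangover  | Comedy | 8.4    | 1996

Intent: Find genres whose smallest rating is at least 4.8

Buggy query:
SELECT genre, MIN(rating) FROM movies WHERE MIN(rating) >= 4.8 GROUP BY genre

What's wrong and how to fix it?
Bug: MIN() in WHERE is a misuse of aggregate

Fix: Use HAVING for the per-group MIN condition

Corrected query:
SELECT genre, MIN(rating) FROM movies GROUP BY genre HAVING MIN(rating) >= 4.8

Result:
(no rows)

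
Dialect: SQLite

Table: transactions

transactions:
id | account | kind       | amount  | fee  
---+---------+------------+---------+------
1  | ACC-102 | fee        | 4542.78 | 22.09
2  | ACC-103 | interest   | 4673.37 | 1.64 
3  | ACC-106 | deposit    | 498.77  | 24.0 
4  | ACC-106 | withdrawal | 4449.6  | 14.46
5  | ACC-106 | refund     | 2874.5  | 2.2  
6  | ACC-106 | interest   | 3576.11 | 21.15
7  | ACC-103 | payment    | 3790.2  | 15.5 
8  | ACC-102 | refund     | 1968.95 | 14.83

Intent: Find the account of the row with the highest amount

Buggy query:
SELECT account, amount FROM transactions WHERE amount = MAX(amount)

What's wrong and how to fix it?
Bug: WHERE is evaluated per row; an aggregate over the whole table isn't defined there

Fix: Use a subquery: WHERE amount = (SELECT MAX(amount) FROM transactions)

Corrected query:
SELECT account, amount FROM transactions WHERE amount = (SELECT MAX(amount) FROM transactions)

Result:
account | amount 
--------+--------
ACC-103 | 4673.37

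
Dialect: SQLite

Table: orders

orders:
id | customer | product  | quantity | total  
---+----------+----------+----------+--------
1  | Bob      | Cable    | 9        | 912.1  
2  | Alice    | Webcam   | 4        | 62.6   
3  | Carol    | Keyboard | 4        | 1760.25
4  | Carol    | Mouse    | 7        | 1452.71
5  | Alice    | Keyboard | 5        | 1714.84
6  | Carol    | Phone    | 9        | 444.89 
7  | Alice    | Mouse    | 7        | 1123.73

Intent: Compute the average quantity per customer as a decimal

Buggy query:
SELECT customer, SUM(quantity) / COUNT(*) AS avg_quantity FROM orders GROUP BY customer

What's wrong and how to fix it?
Bug: SUM(quantity) and COUNT(*) are both integers; the division truncates the fractional part

Fix: Multiply by 1.0 (or CAST to REAL) to force floating-point division

Corrected query:
SELECT customer, SUM(quantity) * 1.0 / COUNT(*) AS avg_quantity FROM orders GROUP BY customer

Result:
customer | avg_quantity
---------+-------------
Alice    | 5.333333    
Bob      | 9           
Carol    | 6.666667    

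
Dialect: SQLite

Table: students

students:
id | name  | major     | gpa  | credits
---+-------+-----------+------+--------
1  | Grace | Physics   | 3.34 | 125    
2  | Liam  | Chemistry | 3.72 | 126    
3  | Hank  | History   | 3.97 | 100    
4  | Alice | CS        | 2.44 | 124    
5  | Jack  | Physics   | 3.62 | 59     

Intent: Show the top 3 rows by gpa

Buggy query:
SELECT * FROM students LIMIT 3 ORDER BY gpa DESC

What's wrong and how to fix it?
Bug: ORDER BY cannot follow LIMIT; LIMIT is the final clause

Fix: Swap the clauses: ORDER BY first, then LIMIT

Corrected query:
SELECT * FROM students ORDER BY gpa DESC LIMIT 3

Result:
id | name | major     | gpa  | credits
---+------+-----------+------+--------
3  | Hank | History   | 3.97 | 100    
2  | Liam | Chemistry | 3.72 | 126    
5  | Jack | Physics   | 3.62 | 59     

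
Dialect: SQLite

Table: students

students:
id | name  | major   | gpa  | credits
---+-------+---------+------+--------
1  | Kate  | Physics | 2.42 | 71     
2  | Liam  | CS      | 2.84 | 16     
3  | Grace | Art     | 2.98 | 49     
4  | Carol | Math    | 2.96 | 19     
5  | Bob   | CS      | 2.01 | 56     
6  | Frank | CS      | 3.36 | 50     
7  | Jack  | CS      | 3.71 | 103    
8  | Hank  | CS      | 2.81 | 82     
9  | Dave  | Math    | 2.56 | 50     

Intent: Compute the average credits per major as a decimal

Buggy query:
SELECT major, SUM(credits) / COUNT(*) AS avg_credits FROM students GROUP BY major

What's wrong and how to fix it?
Bug: SUM(credits) and COUNT(*) are both integers; the division truncates the fractional part

Fix: Cast one side to REAL so the division keeps the fractional part

Corrected query:
SELECT major, SUM(credits) * 1.0 / COUNT(*) AS avg_credits FROM students GROUP BY major

Result:
major   | avg_credits
--------+------------
Art     | 49         
CS      | 61.4       
Math    | 34.5       
Physics | 71         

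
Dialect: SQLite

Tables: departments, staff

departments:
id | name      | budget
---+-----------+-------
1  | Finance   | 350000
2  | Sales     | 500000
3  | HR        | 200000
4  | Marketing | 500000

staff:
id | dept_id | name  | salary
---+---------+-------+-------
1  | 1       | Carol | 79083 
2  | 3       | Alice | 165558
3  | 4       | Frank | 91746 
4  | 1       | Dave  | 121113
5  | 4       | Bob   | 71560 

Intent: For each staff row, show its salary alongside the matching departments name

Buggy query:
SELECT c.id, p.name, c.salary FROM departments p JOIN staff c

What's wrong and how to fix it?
Bug: Missing join condition: each staff row is matched to all departments rows instead of just its own

Fix: Specify the join condition linking the foreign key to the parent id

Corrected query:
SELECT c.id, p.name, c.salary FROM departments p JOIN staff c ON c.dept_id = p.id

Result:
id | name      | salary
---+-----------+-------
1  | Finance   | 79083 
2  | HR        | 165558
3  | Marketing | 91746 
4  | Finance   | 121113
5  | Marketing | 71560 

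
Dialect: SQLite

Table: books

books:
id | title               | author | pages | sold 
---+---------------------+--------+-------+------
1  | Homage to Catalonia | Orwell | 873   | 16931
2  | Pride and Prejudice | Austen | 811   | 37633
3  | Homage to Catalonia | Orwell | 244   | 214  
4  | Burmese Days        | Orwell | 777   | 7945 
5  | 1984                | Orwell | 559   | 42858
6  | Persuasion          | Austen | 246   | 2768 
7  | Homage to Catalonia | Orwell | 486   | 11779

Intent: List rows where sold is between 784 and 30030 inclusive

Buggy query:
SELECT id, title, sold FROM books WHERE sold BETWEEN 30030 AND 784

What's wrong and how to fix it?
Bug: The bounds are reversed; BETWEEN a AND b requires a <= b to match anything

Fix: Write BETWEEN 784 AND 30030

Corrected query:
SELECT id, title, sold FROM books WHERE sold BETWEEN 784 AND 30030

Result:
id | title               | sold 
---+---------------------+------
1  | Homage to Catalonia | 16931
4  | Burmese Days        | 7945 
6  | Persuasion          | 2768 
7  | Homage to Catalonia | 11779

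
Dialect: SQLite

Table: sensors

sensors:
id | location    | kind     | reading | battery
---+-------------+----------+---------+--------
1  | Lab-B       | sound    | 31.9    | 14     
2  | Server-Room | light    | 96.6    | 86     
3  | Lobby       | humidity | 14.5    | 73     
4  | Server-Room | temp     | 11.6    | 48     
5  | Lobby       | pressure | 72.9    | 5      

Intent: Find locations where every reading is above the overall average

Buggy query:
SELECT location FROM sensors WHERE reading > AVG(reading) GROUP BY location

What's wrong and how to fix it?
Bug: AVG() is an aggregate; it can't sit directly in WHERE

Fix: Compute the overall average in a scalar subquery and compare each group's MIN against it in HAVING

Corrected query:
SELECT location FROM sensors GROUP BY location HAVING MIN(reading) > (SELECT AVG(reading) FROM sensors)

Result:
(no rows)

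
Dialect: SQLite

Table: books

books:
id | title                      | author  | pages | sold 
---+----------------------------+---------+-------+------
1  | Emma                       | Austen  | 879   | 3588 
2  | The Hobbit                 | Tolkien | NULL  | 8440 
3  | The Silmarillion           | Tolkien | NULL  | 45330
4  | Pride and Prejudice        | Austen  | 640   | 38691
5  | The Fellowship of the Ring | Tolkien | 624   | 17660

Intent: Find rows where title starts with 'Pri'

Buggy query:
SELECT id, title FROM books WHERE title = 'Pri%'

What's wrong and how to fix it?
Bug: Wildcards only work with LIKE; '=' treats '%' as a literal character

Fix: Use LIKE for wildcard pattern matching

Corrected query:
SELECT id, title FROM books WHERE title LIKE 'Pri%'

Result:
id | title              
---+--------------------
4  | Pride and Prejudice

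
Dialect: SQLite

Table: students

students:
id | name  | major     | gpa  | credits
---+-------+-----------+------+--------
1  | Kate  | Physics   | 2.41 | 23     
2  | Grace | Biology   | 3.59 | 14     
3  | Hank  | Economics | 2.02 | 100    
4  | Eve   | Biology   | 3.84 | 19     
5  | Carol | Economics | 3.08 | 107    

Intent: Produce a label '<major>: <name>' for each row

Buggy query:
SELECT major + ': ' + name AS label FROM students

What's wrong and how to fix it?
Bug: '+' is numeric addition; on text columns SQLite converts them to 0 instead of concatenating

Fix: Use the || operator for string concatenation

Corrected query:
SELECT major || ': ' || name AS label FROM students

Result:
label           
----------------
Physics: Kate   
Biology: Grace  
Economics: Hank 
Biology: Eve    
Economics: Carol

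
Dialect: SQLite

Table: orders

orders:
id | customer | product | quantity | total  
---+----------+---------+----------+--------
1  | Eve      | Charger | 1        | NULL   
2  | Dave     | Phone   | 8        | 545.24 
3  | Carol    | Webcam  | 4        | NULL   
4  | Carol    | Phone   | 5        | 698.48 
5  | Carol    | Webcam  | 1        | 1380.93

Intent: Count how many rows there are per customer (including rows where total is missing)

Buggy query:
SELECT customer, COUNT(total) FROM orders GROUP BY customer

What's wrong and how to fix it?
Bug: COUNT(column) counts non-NULL values only; rows with NULL total aren't counted

Fix: Use COUNT(*) to count all rows regardless of NULL

Corrected query:
SELECT customer, COUNT(*) FROM orders GROUP BY customer

Result:
customer | COUNT(*)
---------+---------
Carol    | 3       
Dave     | 1       
Eve      | 1       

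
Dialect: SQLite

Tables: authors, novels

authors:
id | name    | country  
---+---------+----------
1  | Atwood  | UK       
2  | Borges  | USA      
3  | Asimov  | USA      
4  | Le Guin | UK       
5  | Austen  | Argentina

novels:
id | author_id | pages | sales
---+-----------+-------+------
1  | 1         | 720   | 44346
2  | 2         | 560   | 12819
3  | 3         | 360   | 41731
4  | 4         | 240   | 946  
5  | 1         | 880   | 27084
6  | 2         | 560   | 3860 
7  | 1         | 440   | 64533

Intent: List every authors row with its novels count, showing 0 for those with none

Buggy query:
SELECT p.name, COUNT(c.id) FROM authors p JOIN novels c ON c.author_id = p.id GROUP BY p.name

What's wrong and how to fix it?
Bug: An inner join excludes parents with zero children

Fix: Switch to LEFT JOIN to retain unmatched parent rows

Corrected query:
SELECT p.name, COUNT(c.id) FROM authors p LEFT JOIN novels c ON c.author_id = p.id GROUP BY p.name

Result:
name    | COUNT(c.id)
--------+------------
Asimov  | 1          
Atwood  | 3          
Austen  | 0          
Borges  | 2          
Le Guin | 1          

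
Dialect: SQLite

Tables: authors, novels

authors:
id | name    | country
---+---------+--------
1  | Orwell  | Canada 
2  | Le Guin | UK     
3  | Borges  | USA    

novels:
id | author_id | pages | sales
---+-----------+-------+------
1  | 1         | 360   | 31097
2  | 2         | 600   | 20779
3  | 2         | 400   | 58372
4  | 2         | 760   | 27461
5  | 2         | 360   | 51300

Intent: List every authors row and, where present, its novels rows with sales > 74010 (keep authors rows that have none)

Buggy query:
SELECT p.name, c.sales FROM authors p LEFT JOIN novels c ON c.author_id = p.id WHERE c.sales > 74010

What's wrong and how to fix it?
Bug: A WHERE condition on the right-hand table after LEFT JOIN drops unmatched parents

Fix: Put 'c.sales > 74010' in the JOIN's ON clause instead of WHERE

Corrected query:
SELECT p.name, c.sales FROM authors p LEFT JOIN novels c ON c.author_id = p.id AND c.sales > 74010

Result:
name    | sales
--------+------
Orwell  | NULL 
Le Guin | NULL 
Borges  | NULL 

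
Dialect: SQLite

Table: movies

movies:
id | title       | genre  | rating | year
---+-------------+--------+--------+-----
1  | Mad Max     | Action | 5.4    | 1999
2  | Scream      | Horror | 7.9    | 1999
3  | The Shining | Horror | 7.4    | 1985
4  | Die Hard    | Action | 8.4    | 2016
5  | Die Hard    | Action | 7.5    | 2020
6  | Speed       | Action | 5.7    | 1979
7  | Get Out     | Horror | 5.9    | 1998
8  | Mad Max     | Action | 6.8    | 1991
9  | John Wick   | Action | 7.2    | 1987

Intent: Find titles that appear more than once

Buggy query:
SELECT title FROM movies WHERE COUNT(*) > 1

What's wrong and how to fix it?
Bug: COUNT(*) is an aggregate and cannot be used in WHERE

Fix: Group first, then use HAVING for the count condition

Corrected query:
SELECT title FROM movies GROUP BY title HAVING COUNT(*) > 1

Result:
title   
--------
Die Hard
Mad Max 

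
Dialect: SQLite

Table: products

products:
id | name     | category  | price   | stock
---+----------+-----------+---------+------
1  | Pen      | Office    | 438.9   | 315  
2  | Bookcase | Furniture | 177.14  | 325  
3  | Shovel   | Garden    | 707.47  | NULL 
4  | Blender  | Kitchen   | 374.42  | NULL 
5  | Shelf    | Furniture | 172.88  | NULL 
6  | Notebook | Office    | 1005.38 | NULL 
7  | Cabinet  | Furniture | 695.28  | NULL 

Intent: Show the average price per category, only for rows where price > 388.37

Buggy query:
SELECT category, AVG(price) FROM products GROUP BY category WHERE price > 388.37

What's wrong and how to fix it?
Bug: WHERE cannot follow GROUP BY

Fix: Move the WHERE clause before GROUP BY

Corrected query:
SELECT category, AVG(price) FROM products WHERE price > 388.37 GROUP BY category

Result:
category  | AVG(price)
----------+-----------
Furniture | 695.28    
Garden    | 707.47    
Office    | 722.14    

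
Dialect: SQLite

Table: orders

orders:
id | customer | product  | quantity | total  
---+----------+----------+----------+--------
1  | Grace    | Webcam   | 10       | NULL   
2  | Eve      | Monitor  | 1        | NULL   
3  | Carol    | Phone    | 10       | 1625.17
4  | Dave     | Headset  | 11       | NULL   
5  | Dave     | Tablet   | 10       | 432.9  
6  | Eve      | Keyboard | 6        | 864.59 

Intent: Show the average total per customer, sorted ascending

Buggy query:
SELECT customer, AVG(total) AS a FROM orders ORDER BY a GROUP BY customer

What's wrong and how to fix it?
Bug: GROUP BY must precede ORDER BY

Fix: Move ORDER BY to the end, after GROUP BY

Corrected query:
SELECT customer, AVG(total) AS a FROM orders GROUP BY customer ORDER BY a

Result:
customer | a      
---------+--------
Grace    | NULL   
Dave     | 432.9  
Eve      | 864.59 
Carol    | 1625.17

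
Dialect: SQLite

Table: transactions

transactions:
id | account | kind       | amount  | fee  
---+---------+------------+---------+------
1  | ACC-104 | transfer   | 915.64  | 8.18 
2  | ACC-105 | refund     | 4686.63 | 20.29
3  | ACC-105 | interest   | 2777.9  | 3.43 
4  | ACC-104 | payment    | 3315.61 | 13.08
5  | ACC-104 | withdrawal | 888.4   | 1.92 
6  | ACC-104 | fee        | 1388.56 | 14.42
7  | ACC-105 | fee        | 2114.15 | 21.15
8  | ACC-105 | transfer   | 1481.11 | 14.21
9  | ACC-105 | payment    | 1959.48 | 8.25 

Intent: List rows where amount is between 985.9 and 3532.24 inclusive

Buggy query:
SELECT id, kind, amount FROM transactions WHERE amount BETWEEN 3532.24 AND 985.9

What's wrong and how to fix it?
Bug: The bounds are reversed; BETWEEN a AND b requires a <= b to match anything

Fix: Write BETWEEN 985.9 AND 3532.24

Corrected query:
SELECT id, kind, amount FROM transactions WHERE amount BETWEEN 985.9 AND 3532.24

Result:
id | kind     | amount 
---+----------+--------
3  | interest | 2777.9 
4  | payment  | 3315.61
6  | fee      | 1388.56
7  | fee      | 2114.15
8  | transfer | 1481.11
9  | payment  | 1959.48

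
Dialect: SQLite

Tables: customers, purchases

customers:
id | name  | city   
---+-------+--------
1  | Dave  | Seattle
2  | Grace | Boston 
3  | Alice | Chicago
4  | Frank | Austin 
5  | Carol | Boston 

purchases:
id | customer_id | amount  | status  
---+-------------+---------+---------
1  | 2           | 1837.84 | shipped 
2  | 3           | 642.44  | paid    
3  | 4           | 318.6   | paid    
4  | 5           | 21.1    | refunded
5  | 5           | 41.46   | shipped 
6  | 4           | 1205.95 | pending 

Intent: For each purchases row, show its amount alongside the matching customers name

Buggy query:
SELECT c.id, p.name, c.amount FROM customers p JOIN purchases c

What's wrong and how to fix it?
Bug: Missing join condition: each purchases row is matched to all customers rows instead of just its own

Fix: Specify the join condition linking the foreign key to the parent id

Corrected query:
SELECT c.id, p.name, c.amount FROM customers p JOIN purchases c ON c.customer_id = p.id

Result:
id | name  | amount 
---+-------+--------
1  | Grace | 1837.84
2  | Alice | 642.44 
3  | Frank | 318.6  
4  | Carol | 21.1   
5  | Carol | 41.46  
6  | Frank | 1205.95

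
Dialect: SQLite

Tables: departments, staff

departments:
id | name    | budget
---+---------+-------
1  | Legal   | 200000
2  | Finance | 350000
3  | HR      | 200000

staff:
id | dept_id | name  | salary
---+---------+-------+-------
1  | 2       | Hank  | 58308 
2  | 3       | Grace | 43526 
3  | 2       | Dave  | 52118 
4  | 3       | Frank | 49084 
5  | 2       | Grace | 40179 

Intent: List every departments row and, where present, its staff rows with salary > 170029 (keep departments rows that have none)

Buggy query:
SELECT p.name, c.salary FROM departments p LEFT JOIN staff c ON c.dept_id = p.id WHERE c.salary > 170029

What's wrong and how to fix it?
Bug: Filtering c.salary in WHERE discards the NULL rows produced by LEFT JOIN, turning it into an inner join

Fix: Move the right-table condition into the ON clause so unmatched parents are kept

Corrected query:
SELECT p.name, c.salary FROM departments p LEFT JOIN staff c ON c.dept_id = p.id AND c.salary > 170029

Result:
name    | salary
--------+-------
Legal   | NULL  
Finance | NULL  
HR      | NULL  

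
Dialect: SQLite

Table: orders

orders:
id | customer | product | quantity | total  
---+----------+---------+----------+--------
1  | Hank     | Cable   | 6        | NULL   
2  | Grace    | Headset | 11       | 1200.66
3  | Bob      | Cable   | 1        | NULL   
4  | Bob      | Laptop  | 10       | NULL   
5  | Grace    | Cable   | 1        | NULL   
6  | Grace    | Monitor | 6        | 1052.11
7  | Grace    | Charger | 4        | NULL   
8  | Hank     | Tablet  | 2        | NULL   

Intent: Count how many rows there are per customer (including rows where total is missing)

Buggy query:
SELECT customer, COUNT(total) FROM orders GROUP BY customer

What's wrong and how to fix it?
Bug: COUNT(column) counts non-NULL values only; rows with NULL total aren't counted

Fix: Replace COUNT(total) with COUNT(*)

Corrected query:
SELECT customer, COUNT(*) FROM orders GROUP BY customer

Result:
customer | COUNT(*)
---------+---------
Bob      | 2       
Grace    | 4       
Hank     | 2       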